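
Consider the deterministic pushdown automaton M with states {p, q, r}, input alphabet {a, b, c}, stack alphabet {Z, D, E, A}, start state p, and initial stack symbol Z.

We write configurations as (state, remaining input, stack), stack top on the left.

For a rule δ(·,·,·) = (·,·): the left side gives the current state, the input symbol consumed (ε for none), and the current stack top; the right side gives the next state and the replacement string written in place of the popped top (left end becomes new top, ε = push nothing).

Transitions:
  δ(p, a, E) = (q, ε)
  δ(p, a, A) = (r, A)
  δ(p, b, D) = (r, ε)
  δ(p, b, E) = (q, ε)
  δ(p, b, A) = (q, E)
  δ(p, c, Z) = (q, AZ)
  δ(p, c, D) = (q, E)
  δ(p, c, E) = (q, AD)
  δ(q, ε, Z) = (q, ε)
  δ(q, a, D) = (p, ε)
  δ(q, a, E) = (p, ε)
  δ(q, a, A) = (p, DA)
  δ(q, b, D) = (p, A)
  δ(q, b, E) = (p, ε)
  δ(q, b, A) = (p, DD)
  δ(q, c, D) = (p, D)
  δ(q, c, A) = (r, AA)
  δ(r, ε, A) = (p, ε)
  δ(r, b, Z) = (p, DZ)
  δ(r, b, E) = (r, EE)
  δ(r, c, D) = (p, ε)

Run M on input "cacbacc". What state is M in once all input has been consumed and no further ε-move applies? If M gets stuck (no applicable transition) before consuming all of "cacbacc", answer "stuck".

(p, cacbacc, Z) ⊢ (q, acbacc, AZ) ⊢ (p, cbacc, DAZ) ⊢ (q, bacc, EAZ) ⊢ (p, acc, AZ) ⊢ (r, cc, AZ) ⊢ (p, cc, Z) ⊢ (q, c, AZ) ⊢ (r, ε, AAZ) ⊢ (p, ε, AZ)
All input consumed; M is in state p.

p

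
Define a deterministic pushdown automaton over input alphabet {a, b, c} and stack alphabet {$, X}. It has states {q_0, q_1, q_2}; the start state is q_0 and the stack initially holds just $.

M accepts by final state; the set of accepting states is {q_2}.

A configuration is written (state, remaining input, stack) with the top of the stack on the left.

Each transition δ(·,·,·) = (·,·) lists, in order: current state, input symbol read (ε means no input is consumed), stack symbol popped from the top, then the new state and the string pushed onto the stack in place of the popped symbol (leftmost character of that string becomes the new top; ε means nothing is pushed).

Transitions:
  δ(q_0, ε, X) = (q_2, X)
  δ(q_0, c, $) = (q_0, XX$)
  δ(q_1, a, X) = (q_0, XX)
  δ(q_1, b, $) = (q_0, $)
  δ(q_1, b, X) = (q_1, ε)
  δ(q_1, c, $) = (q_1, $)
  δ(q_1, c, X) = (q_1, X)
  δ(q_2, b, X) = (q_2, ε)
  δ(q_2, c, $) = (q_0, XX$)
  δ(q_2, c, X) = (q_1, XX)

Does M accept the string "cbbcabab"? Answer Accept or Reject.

(q_0, cbbcabab, $)
  read c, top $: go to q_0, push XX$ → (q_0, bbcabab, XX$)
  ε-move, top X: go to q_2, push X → (q_2, bbcabab, XX$)
  read b, top X: go to q_2, push ε → (q_2, bcabab, X$)
  read b, top X: go to q_2, push ε → (q_2, cabab, $)
  read c, top $: go to q_0, push XX$ → (q_0, abab, XX$)
  ε-move, top X: go to q_2, push X → (q_2, abab, XX$)
No transition applies at (q_2, abab, XX$); input not fully consumed.

Reject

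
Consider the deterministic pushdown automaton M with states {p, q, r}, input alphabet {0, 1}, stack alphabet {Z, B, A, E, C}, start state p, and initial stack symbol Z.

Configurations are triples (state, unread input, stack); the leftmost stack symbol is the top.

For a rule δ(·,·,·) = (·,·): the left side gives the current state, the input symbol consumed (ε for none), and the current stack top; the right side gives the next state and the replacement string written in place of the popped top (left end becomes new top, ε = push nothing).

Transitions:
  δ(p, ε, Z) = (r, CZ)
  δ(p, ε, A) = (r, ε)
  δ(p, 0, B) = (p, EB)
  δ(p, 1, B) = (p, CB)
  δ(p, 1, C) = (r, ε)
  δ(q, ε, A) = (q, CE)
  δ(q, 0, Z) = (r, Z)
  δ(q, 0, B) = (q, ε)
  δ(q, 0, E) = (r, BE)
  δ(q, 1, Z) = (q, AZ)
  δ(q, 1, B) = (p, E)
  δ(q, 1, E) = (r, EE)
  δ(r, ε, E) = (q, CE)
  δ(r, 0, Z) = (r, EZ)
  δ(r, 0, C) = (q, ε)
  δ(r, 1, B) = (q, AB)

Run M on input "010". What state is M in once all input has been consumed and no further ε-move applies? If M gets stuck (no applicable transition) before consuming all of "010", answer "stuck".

stuck

(p, 010, Z) ⊢ (r, 010, CZ) ⊢ (q, 10, Z) ⊢ (q, 0, AZ) ⊢ (q, 0, CEZ)
No transition for (q, 0, top C); M blocks with input 0 remaining.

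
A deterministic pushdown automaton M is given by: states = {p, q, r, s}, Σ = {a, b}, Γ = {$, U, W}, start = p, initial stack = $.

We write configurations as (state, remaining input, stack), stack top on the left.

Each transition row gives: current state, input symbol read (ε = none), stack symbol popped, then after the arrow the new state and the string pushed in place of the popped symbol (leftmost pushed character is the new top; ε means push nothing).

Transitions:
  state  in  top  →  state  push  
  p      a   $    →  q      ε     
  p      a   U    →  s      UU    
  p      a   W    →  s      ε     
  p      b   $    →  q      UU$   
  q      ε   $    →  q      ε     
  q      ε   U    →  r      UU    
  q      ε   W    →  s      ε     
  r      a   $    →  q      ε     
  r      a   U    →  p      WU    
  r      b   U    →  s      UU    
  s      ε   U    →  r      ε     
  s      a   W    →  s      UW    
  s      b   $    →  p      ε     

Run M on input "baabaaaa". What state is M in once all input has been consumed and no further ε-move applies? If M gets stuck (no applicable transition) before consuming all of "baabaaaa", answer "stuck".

(p, baabaaaa, $)
  read b, top $: go to q, push UU$ → (q, aabaaaa, UU$)
  ε-move, top U: go to r, push UU → (r, aabaaaa, UUU$)
  read a, top U: go to p, push WU → (p, abaaaa, WUUU$)
  read a, top W: go to s, push ε → (s, baaaa, UUU$)
  ε-move, top U: go to r, push ε → (r, baaaa, UU$)
  read b, top U: go to s, push UU → (s, aaaa, UUU$)
  ε-move, top U: go to r, push ε → (r, aaaa, UU$)
  read a, top U: go to p, push WU → (p, aaa, WUU$)
  read a, top W: go to s, push ε → (s, aa, UU$)
  ε-move, top U: go to r, push ε → (r, aa, U$)
  read a, top U: go to p, push WU → (p, a, WU$)
  read a, top W: go to s, push ε → (s, ε, U$)
  ε-move, top U: go to r, push ε → (r, ε, $)
All input consumed; M is in state r.

r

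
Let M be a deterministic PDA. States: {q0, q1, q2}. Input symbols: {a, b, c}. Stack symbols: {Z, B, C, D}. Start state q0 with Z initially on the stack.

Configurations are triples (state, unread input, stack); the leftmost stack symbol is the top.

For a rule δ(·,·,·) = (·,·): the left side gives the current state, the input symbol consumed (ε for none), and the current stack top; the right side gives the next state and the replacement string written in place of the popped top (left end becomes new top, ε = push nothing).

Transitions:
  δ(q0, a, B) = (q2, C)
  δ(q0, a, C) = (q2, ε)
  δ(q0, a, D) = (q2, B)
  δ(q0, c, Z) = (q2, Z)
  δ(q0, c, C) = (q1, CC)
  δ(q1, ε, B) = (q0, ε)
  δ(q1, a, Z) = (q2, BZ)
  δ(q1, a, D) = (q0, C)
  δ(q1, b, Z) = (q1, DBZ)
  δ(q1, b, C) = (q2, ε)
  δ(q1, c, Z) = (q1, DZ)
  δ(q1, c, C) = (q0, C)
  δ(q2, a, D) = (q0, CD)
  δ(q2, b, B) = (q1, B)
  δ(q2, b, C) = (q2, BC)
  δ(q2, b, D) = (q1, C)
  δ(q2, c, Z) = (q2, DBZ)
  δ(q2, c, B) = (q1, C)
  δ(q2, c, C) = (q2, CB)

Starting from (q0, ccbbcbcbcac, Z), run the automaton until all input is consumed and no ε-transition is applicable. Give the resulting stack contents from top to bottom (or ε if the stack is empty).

(q0, ccbbcbcbcac, Z)
  read c, top Z: go to q2, push Z → (q2, cbbcbcbcac, Z)
  read c, top Z: go to q2, push DBZ → (q2, bbcbcbcac, DBZ)
  read b, top D: go to q1, push C → (q1, bcbcbcac, CBZ)
  read b, top C: go to q2, push ε → (q2, cbcbcac, BZ)
  read c, top B: go to q1, push C → (q1, bcbcac, CZ)
  read b, top C: go to q2, push ε → (q2, cbcac, Z)
  read c, top Z: go to q2, push DBZ → (q2, bcac, DBZ)
  read b, top D: go to q1, push C → (q1, cac, CBZ)
  read c, top C: go to q0, push C → (q0, ac, CBZ)
  read a, top C: go to q2, push ε → (q2, c, BZ)
  read c, top B: go to q1, push C → (q1, ε, CZ)
All input consumed in state q1 with stack CZ.

CZ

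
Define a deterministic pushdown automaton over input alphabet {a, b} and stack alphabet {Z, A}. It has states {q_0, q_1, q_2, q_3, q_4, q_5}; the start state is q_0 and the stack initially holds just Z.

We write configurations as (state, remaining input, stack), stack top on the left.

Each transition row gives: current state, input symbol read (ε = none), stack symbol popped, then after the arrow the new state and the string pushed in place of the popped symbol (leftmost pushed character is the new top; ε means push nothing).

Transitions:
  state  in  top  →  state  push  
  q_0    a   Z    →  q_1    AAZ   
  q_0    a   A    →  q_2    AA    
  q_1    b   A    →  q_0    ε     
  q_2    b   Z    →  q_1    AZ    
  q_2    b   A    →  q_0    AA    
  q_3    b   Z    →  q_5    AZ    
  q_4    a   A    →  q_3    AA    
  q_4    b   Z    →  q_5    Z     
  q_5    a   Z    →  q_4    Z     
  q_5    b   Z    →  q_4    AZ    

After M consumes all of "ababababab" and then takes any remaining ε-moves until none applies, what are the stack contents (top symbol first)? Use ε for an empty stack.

AAAAAAAAAZ

(q_0, ababababab, Z)
  read a, top Z: go to q_1, push AAZ → (q_1, babababab, AAZ)
  read b, top A: go to q_0, push ε → (q_0, abababab, AZ)
  read a, top A: go to q_2, push AA → (q_2, bababab, AAZ)
  read b, top A: go to q_0, push AA → (q_0, ababab, AAAZ)
  read a, top A: go to q_2, push AA → (q_2, babab, AAAAZ)
  read b, top A: go to q_0, push AA → (q_0, abab, AAAAAZ)
  read a, top A: go to q_2, push AA → (q_2, bab, AAAAAAZ)
  read b, top A: go to q_0, push AA → (q_0, ab, AAAAAAAZ)
  read a, top A: go to q_2, push AA → (q_2, b, AAAAAAAAZ)
  read b, top A: go to q_0, push AA → (q_0, ε, AAAAAAAAAZ)
All input consumed in state q_0 with stack AAAAAAAAAZ.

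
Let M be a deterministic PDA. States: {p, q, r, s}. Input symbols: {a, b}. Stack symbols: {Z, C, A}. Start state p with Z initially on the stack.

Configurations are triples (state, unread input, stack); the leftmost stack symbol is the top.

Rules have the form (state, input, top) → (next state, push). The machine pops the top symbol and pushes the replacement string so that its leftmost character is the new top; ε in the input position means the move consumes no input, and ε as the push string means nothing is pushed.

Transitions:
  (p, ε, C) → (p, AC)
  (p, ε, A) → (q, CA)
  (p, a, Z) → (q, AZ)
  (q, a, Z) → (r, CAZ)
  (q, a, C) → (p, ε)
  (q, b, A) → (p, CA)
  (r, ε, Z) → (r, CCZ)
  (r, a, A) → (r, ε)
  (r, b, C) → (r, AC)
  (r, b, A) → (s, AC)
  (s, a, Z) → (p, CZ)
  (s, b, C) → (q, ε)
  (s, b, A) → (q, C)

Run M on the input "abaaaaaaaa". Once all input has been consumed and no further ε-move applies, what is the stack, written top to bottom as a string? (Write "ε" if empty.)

CACAZ

(p, abaaaaaaaa, Z) ⊢ (q, baaaaaaaa, AZ) ⊢ (p, aaaaaaaa, CAZ) ⊢ (p, aaaaaaaa, ACAZ) ⊢ (q, aaaaaaaa, CACAZ) ⊢ (p, aaaaaaa, ACAZ) ⊢ (q, aaaaaaa, CACAZ) ⊢ (p, aaaaaa, ACAZ) ⊢ (q, aaaaaa, CACAZ) ⊢ (p, aaaaa, ACAZ) ⊢ (q, aaaaa, CACAZ) ⊢ (p, aaaa, ACAZ) ⊢ (q, aaaa, CACAZ) ⊢ (p, aaa, ACAZ) ⊢ (q, aaa, CACAZ) ⊢ (p, aa, ACAZ) ⊢ (q, aa, CACAZ) ⊢ (p, a, ACAZ) ⊢ (q, a, CACAZ) ⊢ (p, ε, ACAZ) ⊢ (q, ε, CACAZ)
All input consumed in state q with stack CACAZ.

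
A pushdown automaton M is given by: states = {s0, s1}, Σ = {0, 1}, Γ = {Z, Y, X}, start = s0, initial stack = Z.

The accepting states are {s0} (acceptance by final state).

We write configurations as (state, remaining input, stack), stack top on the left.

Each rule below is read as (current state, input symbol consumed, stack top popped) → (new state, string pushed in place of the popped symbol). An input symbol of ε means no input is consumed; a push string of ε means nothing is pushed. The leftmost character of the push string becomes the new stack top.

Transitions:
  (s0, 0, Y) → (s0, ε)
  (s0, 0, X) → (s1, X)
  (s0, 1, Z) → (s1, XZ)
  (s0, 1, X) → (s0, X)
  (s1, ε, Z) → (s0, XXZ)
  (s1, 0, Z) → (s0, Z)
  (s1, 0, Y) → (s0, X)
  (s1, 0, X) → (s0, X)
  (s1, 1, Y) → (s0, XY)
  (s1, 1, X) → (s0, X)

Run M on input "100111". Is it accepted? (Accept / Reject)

One accepting computation: (s0, 100111, Z) ⊢ (s1, 00111, XZ) ⊢ (s0, 0111, XZ) ⊢ (s1, 111, XZ) ⊢ (s0, 11, XZ) ⊢ (s0, 1, XZ) ⊢ (s0, ε, XZ)
All input consumed and state s0 ∈ F.

Accept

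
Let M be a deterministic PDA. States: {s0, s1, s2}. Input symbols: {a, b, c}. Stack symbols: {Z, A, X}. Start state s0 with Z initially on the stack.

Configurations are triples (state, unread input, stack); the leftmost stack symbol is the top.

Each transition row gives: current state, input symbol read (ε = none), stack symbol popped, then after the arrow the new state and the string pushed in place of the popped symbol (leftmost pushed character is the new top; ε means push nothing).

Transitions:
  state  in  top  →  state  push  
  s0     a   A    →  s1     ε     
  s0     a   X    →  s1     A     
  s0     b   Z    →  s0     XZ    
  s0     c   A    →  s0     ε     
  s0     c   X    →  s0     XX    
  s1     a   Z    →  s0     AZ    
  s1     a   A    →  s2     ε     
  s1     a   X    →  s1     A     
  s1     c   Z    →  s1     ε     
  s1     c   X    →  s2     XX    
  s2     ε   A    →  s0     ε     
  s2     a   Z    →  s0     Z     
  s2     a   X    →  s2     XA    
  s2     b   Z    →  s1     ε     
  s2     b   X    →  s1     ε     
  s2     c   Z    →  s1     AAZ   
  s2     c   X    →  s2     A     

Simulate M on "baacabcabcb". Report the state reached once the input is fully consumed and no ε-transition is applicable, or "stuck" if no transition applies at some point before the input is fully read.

(s0, baacabcabcb, Z) ⊢ (s0, aacabcabcb, XZ) ⊢ (s1, acabcabcb, AZ) ⊢ (s2, cabcabcb, Z) ⊢ (s1, abcabcb, AAZ) ⊢ (s2, bcabcb, AZ) ⊢ (s0, bcabcb, Z) ⊢ (s0, cabcb, XZ) ⊢ (s0, abcb, XXZ) ⊢ (s1, bcb, AXZ)
No transition for (s1, b, top A); M blocks with input bcb remaining.

stuck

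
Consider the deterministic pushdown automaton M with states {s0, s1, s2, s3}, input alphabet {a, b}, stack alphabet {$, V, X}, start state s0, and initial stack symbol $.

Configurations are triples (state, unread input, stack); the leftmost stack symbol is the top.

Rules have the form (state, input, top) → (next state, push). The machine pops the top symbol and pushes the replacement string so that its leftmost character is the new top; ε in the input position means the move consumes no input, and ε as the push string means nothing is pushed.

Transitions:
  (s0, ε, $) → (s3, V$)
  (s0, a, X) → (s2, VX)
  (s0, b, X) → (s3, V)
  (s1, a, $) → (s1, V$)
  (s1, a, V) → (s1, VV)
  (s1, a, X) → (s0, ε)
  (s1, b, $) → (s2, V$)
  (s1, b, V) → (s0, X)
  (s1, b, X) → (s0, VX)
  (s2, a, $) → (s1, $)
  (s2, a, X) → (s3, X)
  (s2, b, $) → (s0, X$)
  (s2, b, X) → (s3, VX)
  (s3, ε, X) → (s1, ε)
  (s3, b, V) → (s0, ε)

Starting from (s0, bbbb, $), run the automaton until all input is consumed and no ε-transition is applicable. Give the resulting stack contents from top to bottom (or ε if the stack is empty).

(s0, bbbb, $) ⊢ (s3, bbbb, V$) ⊢ (s0, bbb, $) ⊢ (s3, bbb, V$) ⊢ (s0, bb, $) ⊢ (s3, bb, V$) ⊢ (s0, b, $) ⊢ (s3, b, V$) ⊢ (s0, ε, $) ⊢ (s3, ε, V$)
All input consumed in state s3 with stack V$.

V$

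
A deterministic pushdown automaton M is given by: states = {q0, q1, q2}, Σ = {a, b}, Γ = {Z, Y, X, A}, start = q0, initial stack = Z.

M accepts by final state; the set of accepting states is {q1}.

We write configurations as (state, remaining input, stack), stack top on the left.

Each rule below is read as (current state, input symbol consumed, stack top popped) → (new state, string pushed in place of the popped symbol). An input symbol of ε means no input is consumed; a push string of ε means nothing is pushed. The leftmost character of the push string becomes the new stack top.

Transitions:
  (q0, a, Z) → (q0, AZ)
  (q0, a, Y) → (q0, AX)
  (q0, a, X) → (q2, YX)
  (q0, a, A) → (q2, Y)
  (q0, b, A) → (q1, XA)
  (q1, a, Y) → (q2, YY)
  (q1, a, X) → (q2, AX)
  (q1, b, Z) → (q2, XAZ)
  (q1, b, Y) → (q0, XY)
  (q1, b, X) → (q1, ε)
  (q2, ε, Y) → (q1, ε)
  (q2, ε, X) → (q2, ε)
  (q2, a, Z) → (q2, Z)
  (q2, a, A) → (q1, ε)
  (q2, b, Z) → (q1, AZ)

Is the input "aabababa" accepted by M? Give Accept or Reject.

Accept

(q0, aabababa, Z) ⊢ (q0, abababa, AZ) ⊢ (q2, bababa, YZ) ⊢ (q1, bababa, Z) ⊢ (q2, ababa, XAZ) ⊢ (q2, ababa, AZ) ⊢ (q1, baba, Z) ⊢ (q2, aba, XAZ) ⊢ (q2, aba, AZ) ⊢ (q1, ba, Z) ⊢ (q2, a, XAZ) ⊢ (q2, a, AZ) ⊢ (q1, ε, Z)
All input consumed; state q1 ∈ F.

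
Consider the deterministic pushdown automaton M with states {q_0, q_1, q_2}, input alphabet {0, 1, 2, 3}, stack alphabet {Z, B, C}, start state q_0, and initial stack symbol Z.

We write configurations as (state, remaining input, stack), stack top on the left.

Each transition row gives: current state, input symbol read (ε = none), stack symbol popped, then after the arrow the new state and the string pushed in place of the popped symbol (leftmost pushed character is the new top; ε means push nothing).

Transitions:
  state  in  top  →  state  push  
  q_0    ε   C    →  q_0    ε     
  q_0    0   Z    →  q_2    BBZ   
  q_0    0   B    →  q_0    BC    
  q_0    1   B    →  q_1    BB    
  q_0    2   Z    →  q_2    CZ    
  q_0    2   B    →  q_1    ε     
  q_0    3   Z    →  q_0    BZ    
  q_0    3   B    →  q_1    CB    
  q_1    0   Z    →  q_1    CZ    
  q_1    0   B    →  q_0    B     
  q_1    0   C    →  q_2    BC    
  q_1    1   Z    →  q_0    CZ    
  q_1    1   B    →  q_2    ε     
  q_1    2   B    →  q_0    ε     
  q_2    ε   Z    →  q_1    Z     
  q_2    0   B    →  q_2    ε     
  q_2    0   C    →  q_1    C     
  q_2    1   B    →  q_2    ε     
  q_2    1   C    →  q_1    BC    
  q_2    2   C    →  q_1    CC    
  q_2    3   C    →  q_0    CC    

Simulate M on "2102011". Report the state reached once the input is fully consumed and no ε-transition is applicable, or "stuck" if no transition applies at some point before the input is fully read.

q_1

(q_0, 2102011, Z)
  read 2, top Z: go to q_2, push CZ → (q_2, 102011, CZ)
  read 1, top C: go to q_1, push BC → (q_1, 02011, BCZ)
  read 0, top B: go to q_0, push B → (q_0, 2011, BCZ)
  read 2, top B: go to q_1, push ε → (q_1, 011, CZ)
  read 0, top C: go to q_2, push BC → (q_2, 11, BCZ)
  read 1, top B: go to q_2, push ε → (q_2, 1, CZ)
  read 1, top C: go to q_1, push BC → (q_1, ε, BCZ)
All input consumed; M is in state q_1.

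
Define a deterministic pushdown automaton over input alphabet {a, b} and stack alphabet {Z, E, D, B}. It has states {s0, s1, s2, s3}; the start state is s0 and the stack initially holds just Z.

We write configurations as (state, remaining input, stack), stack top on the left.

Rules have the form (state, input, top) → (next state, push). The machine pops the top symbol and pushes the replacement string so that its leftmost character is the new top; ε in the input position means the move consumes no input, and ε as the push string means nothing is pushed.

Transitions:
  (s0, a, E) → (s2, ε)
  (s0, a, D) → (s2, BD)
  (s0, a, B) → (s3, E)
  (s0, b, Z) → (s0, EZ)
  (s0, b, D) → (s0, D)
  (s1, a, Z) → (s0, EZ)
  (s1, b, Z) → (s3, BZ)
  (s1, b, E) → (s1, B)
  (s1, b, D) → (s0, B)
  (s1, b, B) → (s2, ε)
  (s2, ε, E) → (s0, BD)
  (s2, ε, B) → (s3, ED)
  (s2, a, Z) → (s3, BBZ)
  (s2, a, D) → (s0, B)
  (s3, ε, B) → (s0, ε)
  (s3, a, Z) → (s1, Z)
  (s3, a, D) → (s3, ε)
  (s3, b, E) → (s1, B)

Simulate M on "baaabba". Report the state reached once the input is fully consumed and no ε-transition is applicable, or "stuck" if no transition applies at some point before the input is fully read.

s0

(s0, baaabba, Z)
  read b, top Z: go to s0, push EZ → (s0, aaabba, EZ)
  read a, top E: go to s2, push ε → (s2, aabba, Z)
  read a, top Z: go to s3, push BBZ → (s3, abba, BBZ)
  ε-move, top B: go to s0, push ε → (s0, abba, BZ)
  read a, top B: go to s3, push E → (s3, bba, EZ)
  read b, top E: go to s1, push B → (s1, ba, BZ)
  read b, top B: go to s2, push ε → (s2, a, Z)
  read a, top Z: go to s3, push BBZ → (s3, ε, BBZ)
  ε-move, top B: go to s0, push ε → (s0, ε, BZ)
All input consumed; M is in state s0.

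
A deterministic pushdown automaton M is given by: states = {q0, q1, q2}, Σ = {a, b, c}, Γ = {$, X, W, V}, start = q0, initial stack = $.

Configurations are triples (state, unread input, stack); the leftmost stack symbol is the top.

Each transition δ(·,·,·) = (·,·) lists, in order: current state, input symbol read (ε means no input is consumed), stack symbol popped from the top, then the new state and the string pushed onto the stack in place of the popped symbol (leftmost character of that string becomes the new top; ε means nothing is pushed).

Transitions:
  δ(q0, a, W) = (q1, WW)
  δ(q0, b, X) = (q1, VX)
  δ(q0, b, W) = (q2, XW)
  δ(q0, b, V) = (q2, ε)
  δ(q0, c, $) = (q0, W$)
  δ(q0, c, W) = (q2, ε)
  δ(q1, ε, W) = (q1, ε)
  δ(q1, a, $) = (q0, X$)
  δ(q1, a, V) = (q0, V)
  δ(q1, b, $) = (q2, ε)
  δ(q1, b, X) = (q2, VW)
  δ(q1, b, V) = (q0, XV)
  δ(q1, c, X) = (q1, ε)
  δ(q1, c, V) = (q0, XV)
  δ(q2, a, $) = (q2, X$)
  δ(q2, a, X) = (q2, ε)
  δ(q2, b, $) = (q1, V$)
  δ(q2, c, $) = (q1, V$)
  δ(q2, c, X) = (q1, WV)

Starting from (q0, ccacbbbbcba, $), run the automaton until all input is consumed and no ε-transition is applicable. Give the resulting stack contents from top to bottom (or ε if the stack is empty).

VXVXVXV$

(q0, ccacbbbbcba, $) ⊢ (q0, cacbbbbcba, W$) ⊢ (q2, acbbbbcba, $) ⊢ (q2, cbbbbcba, X$) ⊢ (q1, bbbbcba, WV$) ⊢ (q1, bbbbcba, V$) ⊢ (q0, bbbcba, XV$) ⊢ (q1, bbcba, VXV$) ⊢ (q0, bcba, XVXV$) ⊢ (q1, cba, VXVXV$) ⊢ (q0, ba, XVXVXV$) ⊢ (q1, a, VXVXVXV$) ⊢ (q0, ε, VXVXVXV$)
All input consumed in state q0 with stack VXVXVXV$.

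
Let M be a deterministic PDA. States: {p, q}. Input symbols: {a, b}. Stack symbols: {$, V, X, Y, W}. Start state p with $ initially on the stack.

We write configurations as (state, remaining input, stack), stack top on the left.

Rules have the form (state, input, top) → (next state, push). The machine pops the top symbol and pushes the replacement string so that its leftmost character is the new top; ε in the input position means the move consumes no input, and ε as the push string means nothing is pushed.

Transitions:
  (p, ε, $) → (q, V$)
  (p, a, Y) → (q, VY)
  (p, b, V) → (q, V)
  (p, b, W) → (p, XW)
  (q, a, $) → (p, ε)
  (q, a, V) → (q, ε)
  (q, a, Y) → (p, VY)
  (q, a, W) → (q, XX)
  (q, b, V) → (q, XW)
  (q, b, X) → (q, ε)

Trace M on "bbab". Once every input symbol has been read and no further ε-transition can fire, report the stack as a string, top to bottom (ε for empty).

X$

(p, bbab, $)
  ε-move, top $: go to q, push V$ → (q, bbab, V$)
  read b, top V: go to q, push XW → (q, bab, XW$)
  read b, top X: go to q, push ε → (q, ab, W$)
  read a, top W: go to q, push XX → (q, b, XX$)
  read b, top X: go to q, push ε → (q, ε, X$)
All input consumed in state q with stack X$.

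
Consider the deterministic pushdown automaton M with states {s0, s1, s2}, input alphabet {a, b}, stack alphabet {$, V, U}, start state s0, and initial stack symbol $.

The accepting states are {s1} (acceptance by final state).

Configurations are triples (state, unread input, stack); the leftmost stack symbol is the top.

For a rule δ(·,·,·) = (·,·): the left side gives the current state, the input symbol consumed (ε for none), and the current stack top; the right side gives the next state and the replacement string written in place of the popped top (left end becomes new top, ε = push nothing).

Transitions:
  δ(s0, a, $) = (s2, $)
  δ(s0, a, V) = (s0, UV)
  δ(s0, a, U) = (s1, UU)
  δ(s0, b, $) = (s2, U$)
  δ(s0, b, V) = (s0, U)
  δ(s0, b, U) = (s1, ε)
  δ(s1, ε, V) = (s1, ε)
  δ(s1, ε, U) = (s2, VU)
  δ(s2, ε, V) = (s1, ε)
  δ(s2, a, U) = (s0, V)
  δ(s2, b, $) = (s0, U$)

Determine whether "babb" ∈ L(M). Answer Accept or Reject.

(s0, babb, $)
  read b, top $: go to s2, push U$ → (s2, abb, U$)
  read a, top U: go to s0, push V → (s0, bb, V$)
  read b, top V: go to s0, push U → (s0, b, U$)
  read b, top U: go to s1, push ε → (s1, ε, $)
All input consumed; state s1 ∈ F.

Accept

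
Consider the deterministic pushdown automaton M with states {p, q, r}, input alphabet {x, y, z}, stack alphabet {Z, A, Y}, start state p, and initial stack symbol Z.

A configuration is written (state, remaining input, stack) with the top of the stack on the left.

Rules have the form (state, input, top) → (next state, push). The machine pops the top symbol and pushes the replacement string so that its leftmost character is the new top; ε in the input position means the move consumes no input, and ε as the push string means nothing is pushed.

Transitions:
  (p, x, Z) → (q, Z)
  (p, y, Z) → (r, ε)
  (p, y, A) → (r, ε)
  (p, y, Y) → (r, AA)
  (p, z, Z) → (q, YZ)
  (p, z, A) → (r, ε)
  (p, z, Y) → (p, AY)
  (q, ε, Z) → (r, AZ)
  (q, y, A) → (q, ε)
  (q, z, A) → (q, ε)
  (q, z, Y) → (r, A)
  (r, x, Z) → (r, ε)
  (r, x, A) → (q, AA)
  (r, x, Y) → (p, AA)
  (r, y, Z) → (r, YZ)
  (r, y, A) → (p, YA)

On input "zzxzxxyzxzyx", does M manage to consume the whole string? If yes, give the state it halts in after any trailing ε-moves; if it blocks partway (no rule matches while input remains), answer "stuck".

stuck

(p, zzxzxxyzxzyx, Z)
  read z, top Z: go to q, push YZ → (q, zxzxxyzxzyx, YZ)
  read z, top Y: go to r, push A → (r, xzxxyzxzyx, AZ)
  read x, top A: go to q, push AA → (q, zxxyzxzyx, AAZ)
  read z, top A: go to q, push ε → (q, xxyzxzyx, AZ)
No transition for (q, x, top A); M blocks with input xxyzxzyx remaining.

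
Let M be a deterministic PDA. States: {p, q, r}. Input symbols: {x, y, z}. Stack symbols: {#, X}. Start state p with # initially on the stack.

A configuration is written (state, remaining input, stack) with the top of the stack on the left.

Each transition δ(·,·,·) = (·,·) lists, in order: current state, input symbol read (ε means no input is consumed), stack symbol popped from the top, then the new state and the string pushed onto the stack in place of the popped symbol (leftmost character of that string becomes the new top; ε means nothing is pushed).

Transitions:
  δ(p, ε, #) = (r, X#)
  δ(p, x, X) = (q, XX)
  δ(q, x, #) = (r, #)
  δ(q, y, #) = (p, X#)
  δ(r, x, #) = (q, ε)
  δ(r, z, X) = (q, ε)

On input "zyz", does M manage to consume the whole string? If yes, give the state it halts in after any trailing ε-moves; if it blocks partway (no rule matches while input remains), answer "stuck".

stuck

(p, zyz, #) ⊢ (r, zyz, X#) ⊢ (q, yz, #) ⊢ (p, z, X#)
No transition for (p, z, top X); M blocks with input z remaining.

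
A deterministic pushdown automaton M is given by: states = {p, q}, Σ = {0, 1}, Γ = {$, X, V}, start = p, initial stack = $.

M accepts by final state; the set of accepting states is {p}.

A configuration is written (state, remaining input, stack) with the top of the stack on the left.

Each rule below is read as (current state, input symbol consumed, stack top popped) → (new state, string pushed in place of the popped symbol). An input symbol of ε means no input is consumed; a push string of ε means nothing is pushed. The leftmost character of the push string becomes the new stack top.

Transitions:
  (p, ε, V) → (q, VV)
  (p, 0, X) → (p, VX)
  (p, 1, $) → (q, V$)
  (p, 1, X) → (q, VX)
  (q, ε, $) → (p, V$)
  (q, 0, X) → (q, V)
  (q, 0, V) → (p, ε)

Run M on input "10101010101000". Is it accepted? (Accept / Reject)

Reject

(p, 10101010101000, $)
  read 1, top $: go to q, push V$ → (q, 0101010101000, V$)
  read 0, top V: go to p, push ε → (p, 101010101000, $)
  read 1, top $: go to q, push V$ → (q, 01010101000, V$)
  read 0, top V: go to p, push ε → (p, 1010101000, $)
  read 1, top $: go to q, push V$ → (q, 010101000, V$)
  read 0, top V: go to p, push ε → (p, 10101000, $)
  read 1, top $: go to q, push V$ → (q, 0101000, V$)
  read 0, top V: go to p, push ε → (p, 101000, $)
  read 1, top $: go to q, push V$ → (q, 01000, V$)
  read 0, top V: go to p, push ε → (p, 1000, $)
  read 1, top $: go to q, push V$ → (q, 000, V$)
  read 0, top V: go to p, push ε → (p, 00, $)
No transition applies at (p, 00, $); input not fully consumed.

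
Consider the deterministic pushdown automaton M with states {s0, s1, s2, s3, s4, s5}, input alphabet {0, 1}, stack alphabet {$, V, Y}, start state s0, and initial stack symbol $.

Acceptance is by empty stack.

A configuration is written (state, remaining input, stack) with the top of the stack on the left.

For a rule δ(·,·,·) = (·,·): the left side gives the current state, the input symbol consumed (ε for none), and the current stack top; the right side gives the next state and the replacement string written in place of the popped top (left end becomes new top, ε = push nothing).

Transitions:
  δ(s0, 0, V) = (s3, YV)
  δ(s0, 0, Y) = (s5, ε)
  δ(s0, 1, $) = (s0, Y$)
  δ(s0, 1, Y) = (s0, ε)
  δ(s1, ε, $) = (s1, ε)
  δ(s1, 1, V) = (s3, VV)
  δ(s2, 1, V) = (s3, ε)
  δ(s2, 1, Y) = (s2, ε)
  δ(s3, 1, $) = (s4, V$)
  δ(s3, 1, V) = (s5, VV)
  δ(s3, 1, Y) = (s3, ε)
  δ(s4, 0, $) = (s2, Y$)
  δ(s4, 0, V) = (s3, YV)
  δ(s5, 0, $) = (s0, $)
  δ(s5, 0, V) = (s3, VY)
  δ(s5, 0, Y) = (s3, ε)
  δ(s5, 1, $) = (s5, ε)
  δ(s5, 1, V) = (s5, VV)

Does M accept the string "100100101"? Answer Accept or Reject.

Accept

(s0, 100100101, $) ⊢ (s0, 00100101, Y$) ⊢ (s5, 0100101, $) ⊢ (s0, 100101, $) ⊢ (s0, 00101, Y$) ⊢ (s5, 0101, $) ⊢ (s0, 101, $) ⊢ (s0, 01, Y$) ⊢ (s5, 1, $) ⊢ (s5, ε, ε)
All input consumed and the stack is empty.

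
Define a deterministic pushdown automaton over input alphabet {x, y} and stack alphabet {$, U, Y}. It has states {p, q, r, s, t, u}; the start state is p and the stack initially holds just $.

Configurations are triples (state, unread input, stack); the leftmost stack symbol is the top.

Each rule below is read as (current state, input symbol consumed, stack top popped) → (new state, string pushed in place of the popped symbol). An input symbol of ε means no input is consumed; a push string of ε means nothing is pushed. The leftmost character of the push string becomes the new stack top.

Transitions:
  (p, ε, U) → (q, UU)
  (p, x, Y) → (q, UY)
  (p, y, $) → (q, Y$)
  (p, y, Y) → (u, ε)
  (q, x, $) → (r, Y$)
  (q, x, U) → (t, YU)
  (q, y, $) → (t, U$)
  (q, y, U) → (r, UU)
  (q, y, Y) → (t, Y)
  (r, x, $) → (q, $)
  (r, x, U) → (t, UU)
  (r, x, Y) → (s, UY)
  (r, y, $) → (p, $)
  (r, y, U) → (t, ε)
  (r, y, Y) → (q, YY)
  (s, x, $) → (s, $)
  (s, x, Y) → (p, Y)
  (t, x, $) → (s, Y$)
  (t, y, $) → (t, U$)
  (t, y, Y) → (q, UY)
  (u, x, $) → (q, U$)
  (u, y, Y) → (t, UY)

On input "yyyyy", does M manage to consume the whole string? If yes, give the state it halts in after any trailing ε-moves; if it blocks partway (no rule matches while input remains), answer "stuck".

(p, yyyyy, $)
  read y, top $: go to q, push Y$ → (q, yyyy, Y$)
  read y, top Y: go to t, push Y → (t, yyy, Y$)
  read y, top Y: go to q, push UY → (q, yy, UY$)
  read y, top U: go to r, push UU → (r, y, UUY$)
  read y, top U: go to t, push ε → (t, ε, UY$)
All input consumed; M is in state t.

t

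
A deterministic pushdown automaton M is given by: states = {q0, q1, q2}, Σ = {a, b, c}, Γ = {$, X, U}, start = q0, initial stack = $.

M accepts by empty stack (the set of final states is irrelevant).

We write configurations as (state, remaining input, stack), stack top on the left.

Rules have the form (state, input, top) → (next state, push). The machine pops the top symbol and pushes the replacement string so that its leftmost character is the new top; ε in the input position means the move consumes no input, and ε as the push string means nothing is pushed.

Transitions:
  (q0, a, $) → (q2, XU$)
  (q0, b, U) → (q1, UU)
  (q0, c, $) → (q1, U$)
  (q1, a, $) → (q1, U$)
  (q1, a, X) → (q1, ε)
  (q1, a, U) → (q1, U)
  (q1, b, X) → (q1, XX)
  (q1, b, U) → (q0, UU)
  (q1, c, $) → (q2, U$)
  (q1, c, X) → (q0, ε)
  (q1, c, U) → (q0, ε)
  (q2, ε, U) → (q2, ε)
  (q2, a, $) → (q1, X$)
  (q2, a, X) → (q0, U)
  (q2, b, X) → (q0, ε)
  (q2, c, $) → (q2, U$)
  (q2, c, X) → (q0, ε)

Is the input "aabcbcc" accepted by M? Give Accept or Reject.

Reject

(q0, aabcbcc, $)
  read a, top $: go to q2, push XU$ → (q2, abcbcc, XU$)
  read a, top X: go to q0, push U → (q0, bcbcc, UU$)
  read b, top U: go to q1, push UU → (q1, cbcc, UUU$)
  read c, top U: go to q0, push ε → (q0, bcc, UU$)
  read b, top U: go to q1, push UU → (q1, cc, UUU$)
  read c, top U: go to q0, push ε → (q0, c, UU$)
No transition applies at (q0, c, UU$); input not fully consumed.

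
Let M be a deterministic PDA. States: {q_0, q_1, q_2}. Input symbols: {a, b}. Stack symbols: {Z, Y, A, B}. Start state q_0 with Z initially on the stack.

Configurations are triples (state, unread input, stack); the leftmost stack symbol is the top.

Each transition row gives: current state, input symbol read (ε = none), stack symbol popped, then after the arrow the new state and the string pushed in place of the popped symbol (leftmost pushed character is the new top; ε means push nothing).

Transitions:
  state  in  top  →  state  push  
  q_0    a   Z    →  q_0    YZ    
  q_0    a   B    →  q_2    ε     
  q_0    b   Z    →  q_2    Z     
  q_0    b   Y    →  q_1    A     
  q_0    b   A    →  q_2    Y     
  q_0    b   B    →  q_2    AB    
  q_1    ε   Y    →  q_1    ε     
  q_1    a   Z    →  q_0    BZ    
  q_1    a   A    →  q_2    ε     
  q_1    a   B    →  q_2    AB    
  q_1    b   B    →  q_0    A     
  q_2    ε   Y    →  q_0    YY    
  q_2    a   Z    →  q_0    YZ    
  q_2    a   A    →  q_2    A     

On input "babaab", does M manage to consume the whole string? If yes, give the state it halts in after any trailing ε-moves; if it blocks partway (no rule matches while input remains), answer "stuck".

(q_0, babaab, Z) ⊢ (q_2, abaab, Z) ⊢ (q_0, baab, YZ) ⊢ (q_1, aab, AZ) ⊢ (q_2, ab, Z) ⊢ (q_0, b, YZ) ⊢ (q_1, ε, AZ)
All input consumed; M is in state q_1.

q_1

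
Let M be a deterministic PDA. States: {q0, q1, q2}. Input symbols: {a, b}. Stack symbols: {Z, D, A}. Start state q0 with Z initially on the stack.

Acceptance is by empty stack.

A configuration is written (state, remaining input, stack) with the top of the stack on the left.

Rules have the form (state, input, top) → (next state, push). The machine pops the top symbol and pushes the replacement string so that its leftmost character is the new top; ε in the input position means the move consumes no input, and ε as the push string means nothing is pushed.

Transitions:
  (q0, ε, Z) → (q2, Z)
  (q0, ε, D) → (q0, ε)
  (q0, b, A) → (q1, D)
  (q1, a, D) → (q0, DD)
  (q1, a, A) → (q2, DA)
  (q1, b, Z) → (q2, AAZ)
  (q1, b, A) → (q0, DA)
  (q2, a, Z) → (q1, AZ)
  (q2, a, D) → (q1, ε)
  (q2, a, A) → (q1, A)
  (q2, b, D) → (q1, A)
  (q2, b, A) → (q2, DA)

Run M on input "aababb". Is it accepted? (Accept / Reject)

(q0, aababb, Z) ⊢ (q2, aababb, Z) ⊢ (q1, ababb, AZ) ⊢ (q2, babb, DAZ) ⊢ (q1, abb, AAZ) ⊢ (q2, bb, DAAZ) ⊢ (q1, b, AAAZ) ⊢ (q0, ε, DAAAZ) ⊢ (q0, ε, AAAZ)
All input consumed; stack is AAAZ, not empty, and no further ε-move applies.

Reject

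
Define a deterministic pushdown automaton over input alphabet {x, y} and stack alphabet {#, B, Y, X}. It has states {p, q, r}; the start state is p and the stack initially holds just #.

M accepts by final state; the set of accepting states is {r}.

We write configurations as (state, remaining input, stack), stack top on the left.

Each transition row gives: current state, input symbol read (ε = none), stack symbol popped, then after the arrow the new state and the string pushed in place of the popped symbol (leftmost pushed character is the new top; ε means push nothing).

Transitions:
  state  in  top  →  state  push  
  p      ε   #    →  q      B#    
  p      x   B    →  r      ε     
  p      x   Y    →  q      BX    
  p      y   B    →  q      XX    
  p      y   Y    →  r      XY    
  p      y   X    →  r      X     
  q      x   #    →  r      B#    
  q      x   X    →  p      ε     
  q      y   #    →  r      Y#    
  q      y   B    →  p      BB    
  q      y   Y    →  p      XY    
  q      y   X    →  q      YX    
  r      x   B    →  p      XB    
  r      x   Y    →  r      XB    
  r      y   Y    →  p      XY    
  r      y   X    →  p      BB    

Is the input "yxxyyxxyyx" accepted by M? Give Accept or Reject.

(p, yxxyyxxyyx, #) ⊢ (q, yxxyyxxyyx, B#) ⊢ (p, xxyyxxyyx, BB#) ⊢ (r, xyyxxyyx, B#) ⊢ (p, yyxxyyx, XB#) ⊢ (r, yxxyyx, XB#) ⊢ (p, xxyyx, BBB#) ⊢ (r, xyyx, BB#) ⊢ (p, yyx, XBB#) ⊢ (r, yx, XBB#) ⊢ (p, x, BBBB#) ⊢ (r, ε, BBB#)
All input consumed; state r ∈ F.

Accept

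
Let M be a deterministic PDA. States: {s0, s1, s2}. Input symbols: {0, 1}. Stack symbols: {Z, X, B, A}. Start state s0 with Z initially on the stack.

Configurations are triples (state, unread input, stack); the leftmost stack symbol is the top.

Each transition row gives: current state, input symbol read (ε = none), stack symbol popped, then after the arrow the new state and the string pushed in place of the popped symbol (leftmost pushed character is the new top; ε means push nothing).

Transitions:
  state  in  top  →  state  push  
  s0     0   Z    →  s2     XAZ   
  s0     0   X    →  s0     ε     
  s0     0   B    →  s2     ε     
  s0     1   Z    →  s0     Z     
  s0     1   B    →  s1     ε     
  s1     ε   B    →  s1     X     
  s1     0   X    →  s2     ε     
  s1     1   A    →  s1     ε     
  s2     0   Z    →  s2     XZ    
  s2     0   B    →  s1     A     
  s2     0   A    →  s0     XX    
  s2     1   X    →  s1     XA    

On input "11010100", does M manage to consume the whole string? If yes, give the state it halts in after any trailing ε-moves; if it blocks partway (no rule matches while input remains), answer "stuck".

stuck

(s0, 11010100, Z)
  read 1, top Z: go to s0, push Z → (s0, 1010100, Z)
  read 1, top Z: go to s0, push Z → (s0, 010100, Z)
  read 0, top Z: go to s2, push XAZ → (s2, 10100, XAZ)
  read 1, top X: go to s1, push XA → (s1, 0100, XAAZ)
  read 0, top X: go to s2, push ε → (s2, 100, AAZ)
No transition for (s2, 1, top A); M blocks with input 100 remaining.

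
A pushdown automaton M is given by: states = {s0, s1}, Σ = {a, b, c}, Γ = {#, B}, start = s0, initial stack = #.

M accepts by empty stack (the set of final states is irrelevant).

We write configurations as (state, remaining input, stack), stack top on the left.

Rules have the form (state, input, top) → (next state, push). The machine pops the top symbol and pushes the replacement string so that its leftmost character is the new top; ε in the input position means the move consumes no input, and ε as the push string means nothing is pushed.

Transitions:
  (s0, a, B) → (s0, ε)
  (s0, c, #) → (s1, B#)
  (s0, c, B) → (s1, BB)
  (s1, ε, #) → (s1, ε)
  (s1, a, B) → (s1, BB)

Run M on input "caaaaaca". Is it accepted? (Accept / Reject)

Reject

No computation consumes all input and empties the stack.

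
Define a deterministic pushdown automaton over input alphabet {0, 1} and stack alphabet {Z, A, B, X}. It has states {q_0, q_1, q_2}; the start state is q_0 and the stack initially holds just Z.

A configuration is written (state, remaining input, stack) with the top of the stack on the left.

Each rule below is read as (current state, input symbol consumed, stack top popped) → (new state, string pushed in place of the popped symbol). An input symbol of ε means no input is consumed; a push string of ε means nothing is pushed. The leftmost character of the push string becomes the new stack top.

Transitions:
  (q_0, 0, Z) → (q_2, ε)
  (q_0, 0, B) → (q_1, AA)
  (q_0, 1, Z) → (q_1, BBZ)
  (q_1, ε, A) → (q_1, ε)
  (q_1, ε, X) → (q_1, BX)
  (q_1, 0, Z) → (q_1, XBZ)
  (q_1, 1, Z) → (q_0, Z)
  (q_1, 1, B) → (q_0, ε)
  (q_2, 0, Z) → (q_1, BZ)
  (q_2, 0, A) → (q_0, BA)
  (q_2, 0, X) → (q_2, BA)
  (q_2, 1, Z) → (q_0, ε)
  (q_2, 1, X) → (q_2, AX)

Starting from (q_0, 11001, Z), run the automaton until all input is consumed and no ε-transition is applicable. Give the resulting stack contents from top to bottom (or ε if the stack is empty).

(q_0, 11001, Z)
  read 1, top Z: go to q_1, push BBZ → (q_1, 1001, BBZ)
  read 1, top B: go to q_0, push ε → (q_0, 001, BZ)
  read 0, top B: go to q_1, push AA → (q_1, 01, AAZ)
  ε-move, top A: go to q_1, push ε → (q_1, 01, AZ)
  ε-move, top A: go to q_1, push ε → (q_1, 01, Z)
  read 0, top Z: go to q_1, push XBZ → (q_1, 1, XBZ)
  ε-move, top X: go to q_1, push BX → (q_1, 1, BXBZ)
  read 1, top B: go to q_0, push ε → (q_0, ε, XBZ)
All input consumed in state q_0 with stack XBZ.

XBZ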